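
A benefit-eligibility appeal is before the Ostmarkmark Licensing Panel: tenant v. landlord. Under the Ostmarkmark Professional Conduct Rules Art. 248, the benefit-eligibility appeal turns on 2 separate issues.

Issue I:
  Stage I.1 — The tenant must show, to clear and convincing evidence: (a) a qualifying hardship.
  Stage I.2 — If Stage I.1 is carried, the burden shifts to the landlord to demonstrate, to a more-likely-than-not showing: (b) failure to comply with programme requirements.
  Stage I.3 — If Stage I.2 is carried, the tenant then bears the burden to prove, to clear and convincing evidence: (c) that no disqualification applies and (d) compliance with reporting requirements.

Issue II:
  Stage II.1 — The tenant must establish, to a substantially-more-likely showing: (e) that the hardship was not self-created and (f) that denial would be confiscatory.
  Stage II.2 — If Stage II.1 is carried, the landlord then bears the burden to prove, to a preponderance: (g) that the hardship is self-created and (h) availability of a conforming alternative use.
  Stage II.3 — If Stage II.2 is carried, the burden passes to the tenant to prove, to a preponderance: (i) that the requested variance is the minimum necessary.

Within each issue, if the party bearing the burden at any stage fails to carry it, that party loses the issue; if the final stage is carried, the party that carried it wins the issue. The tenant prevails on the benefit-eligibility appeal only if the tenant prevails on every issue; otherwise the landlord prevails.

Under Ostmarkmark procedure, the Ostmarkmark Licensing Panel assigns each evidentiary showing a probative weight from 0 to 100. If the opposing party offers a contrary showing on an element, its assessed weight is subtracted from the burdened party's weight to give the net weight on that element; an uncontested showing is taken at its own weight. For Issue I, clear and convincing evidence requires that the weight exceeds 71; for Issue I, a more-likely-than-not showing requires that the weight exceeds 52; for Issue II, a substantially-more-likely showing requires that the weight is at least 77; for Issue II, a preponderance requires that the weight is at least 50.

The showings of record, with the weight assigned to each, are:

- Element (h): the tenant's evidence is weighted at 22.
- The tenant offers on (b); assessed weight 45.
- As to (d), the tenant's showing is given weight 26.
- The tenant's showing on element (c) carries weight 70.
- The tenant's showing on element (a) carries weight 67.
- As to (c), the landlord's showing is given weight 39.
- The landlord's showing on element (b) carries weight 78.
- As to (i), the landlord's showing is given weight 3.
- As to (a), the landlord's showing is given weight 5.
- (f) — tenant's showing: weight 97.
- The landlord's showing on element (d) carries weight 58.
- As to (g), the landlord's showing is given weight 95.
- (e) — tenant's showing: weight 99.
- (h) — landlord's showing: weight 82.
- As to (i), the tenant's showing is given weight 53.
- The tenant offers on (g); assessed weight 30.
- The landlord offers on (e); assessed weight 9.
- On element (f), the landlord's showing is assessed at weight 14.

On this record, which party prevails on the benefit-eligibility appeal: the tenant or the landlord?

— Issue I —
Stage I.1 — burden on tenant; standard: clear and convincing evidence (weight exceeds 71).
    (a): 67 − 5 = 62 ≤ 71 [not met]
  Stage I.1 not carried; the tenant fails its burden.
The analysis ends at Stage I.1; the landlord prevails on this issue.
— Issue II —
Stage II.1 — burden on tenant; standard: a substantially-more-likely showing (weight is at least 77).
    (e): 99 − 9 = 90 ≥ 77 [met]
    (f): 97 − 14 = 83 ≥ 77 [met]
  Stage II.1 carried; the burden shifts to the landlord.
Stage II.2 — burden on landlord; standard: a preponderance (weight is at least 50).
    (g): 95 − 30 = 65 ≥ 50 [met]
    (h): 82 − 22 = 60 ≥ 50 [met]
  Stage II.2 is satisfied; the onus moves to the tenant.
Stage II.3 — burden on tenant; standard: a preponderance (weight is at least 50).
    (i): 53 − 3 = 50 ≥ 50 [met]
  The tenant carries the last stage.
Every stage carried; the tenant prevails on this issue.
Per-issue: Issue I → landlord; Issue II → tenant. The tenant must prevail on every issue; overall, the landlord prevails.

landlord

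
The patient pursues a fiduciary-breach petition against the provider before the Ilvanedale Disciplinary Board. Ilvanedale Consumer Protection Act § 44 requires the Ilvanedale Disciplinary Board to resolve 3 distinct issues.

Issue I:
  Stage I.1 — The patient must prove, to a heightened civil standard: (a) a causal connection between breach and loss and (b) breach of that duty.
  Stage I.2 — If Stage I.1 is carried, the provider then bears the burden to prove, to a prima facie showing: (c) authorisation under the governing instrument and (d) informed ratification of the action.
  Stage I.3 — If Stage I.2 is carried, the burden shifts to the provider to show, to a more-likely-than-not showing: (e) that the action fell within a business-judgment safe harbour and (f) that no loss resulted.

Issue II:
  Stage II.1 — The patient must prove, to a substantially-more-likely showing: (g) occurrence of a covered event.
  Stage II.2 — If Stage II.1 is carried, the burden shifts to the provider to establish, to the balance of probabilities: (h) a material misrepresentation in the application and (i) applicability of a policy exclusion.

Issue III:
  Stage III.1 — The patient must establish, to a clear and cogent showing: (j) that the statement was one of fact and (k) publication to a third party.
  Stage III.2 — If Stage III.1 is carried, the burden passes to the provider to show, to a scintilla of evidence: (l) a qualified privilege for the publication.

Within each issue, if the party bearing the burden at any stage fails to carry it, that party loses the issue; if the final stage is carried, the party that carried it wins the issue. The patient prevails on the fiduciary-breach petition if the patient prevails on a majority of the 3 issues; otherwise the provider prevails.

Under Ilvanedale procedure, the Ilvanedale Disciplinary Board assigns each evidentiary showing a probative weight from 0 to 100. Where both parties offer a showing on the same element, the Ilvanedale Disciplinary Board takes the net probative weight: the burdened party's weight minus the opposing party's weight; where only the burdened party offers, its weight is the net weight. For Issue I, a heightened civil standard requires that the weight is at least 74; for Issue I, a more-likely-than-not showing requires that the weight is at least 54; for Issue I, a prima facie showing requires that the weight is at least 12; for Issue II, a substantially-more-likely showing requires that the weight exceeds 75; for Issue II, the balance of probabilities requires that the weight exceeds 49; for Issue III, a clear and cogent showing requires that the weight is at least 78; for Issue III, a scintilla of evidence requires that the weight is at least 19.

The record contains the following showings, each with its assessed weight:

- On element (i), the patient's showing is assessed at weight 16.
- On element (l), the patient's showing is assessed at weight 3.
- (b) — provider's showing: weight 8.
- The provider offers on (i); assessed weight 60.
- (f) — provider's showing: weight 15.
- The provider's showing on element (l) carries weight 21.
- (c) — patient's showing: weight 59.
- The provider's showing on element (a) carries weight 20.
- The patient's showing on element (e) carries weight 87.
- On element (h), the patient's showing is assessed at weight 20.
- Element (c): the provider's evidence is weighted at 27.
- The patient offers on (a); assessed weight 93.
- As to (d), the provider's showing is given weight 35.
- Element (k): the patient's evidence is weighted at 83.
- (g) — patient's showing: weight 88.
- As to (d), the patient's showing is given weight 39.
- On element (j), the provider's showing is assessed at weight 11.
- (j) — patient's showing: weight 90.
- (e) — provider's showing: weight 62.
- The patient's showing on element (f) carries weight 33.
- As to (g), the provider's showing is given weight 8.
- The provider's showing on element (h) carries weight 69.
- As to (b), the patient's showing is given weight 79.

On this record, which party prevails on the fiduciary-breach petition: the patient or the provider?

— Issue I —
Stage I.1 — burden on patient; standard: a heightened civil standard (weight is at least 74).
    (a): 93 − 20 = 73 < 74 [not met]
    (b): 79 − 8 = 71 < 74 [not met]
  Not every element is met, so the patient fails to carry Stage I.1.
The analysis ends at Stage I.1; the provider prevails on this issue.
— Issue II —
At Stage II.1 the patient must meet a substantially-more-likely showing (weight exceeds 75): on (g) the weight is 88 less the opposing 8 gives net 80, which does exceed 75, so (g) meets the standard.
  Stage II.1 is satisfied; the onus moves to the provider.
At Stage II.2 the provider must meet the balance of probabilities (weight exceeds 49): on (h) the weight is 69 less the opposing 20 gives net 49, ≤ 49, so (h) does not meet the standard; on (i) the weight is 60 less the opposing 16 gives net 44, which does not exceed 49, so (i) does not meet the standard.
  The provider does not carry Stage II.2.
So the patient prevails on this issue.
— Issue III —
At Stage III.1 the patient must meet a clear and cogent showing (weight is at least 78): on (j) the weight is 90 less the opposing 11 gives net 79, which does reach 78, so (j) meets the standard; on (k) the weight is 83, ≥ 78, so (k) meets the standard.
  Stage III.1 is satisfied; the onus moves to the provider.
At Stage III.2 the provider must meet a scintilla of evidence (weight is at least 19): on (l) the weight is 21 less the opposing 3 gives net 18, < 19, so (l) does not meet the standard.
  Stage III.2 not carried; the provider fails its burden.
The analysis ends at Stage III.2; the patient prevails on this issue.
Per-issue: Issue I → provider; Issue II → patient; Issue III → patient. The patient must prevail on a majority of issues; overall, the patient prevails.

patient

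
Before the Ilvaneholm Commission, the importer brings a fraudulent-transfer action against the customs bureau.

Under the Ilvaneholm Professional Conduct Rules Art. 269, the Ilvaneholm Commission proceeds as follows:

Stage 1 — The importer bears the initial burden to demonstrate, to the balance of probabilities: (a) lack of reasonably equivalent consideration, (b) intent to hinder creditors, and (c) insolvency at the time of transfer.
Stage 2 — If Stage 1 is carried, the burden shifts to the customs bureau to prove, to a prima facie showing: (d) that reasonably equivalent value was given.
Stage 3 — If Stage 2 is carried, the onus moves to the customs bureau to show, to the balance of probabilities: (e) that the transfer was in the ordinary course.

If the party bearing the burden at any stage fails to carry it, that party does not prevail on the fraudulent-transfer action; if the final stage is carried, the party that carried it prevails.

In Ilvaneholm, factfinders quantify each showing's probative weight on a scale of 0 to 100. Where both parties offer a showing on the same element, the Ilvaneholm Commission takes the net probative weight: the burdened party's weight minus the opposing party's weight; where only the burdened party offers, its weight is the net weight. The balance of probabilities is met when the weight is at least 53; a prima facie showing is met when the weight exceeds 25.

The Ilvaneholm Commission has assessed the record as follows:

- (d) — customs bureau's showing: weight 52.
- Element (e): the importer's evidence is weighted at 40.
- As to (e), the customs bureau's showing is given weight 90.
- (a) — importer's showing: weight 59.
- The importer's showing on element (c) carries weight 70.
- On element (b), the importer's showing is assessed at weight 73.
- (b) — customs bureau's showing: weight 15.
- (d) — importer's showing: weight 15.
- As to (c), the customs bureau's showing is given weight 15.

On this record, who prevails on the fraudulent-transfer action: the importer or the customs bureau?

Stage 1 — burden on importer; standard: the balance of probabilities (weight is at least 53).
    (a): 59 ≥ 53 [met]
    (b): 73 − 15 = 58 ≥ 53 [met]
    (c): 70 − 15 = 55 ≥ 53 [met]
  All elements met. The burden passes to the customs bureau.
Stage 2 — burden on customs bureau; standard: a prima facie showing (weight exceeds 25).
    (d): 52 − 15 = 37 > 25 [met]
  All elements met. The customs bureau retains the burden for Stage 3.
Stage 3 — burden on customs bureau; standard: the balance of probabilities (weight is at least 53).
    (e): 90 − 40 = 50 < 53 [not met]
  Not every element is met, so the customs bureau fails to carry Stage 3.
The importer prevails.

importer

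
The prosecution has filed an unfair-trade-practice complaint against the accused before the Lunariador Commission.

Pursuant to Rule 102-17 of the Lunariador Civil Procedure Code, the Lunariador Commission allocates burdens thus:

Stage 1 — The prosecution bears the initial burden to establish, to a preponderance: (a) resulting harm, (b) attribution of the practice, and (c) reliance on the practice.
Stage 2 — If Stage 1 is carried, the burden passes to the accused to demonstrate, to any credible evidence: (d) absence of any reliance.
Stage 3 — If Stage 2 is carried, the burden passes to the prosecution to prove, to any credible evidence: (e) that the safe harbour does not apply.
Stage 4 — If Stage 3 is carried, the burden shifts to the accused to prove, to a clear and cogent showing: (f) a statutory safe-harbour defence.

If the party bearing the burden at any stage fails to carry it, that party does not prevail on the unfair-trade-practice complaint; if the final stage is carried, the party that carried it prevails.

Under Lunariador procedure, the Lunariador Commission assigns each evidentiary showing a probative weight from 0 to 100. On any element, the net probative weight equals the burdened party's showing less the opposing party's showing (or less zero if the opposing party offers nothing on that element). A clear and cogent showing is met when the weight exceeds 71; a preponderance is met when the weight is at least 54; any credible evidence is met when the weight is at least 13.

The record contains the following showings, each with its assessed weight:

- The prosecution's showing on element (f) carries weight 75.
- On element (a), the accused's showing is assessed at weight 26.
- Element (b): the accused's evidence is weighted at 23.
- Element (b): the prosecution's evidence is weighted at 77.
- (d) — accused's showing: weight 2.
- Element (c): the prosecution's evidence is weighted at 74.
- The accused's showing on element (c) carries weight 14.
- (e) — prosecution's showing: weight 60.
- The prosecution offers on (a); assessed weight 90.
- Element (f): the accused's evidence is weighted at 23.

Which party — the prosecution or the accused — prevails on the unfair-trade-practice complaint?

prosecution

At Stage 1 the prosecution must meet a preponderance (weight is at least 54): on (a) the weight is 90 less the opposing 26 gives net 64, which does reach 54, so (a) meets the standard; on (b) the weight is 77 less the opposing 23 gives net 54, ≥ 54, so (b) meets the standard; on (c) the weight is 74 less the opposing 14 gives net 60, ≥ 54, so (c) meets the standard.
  All elements met. The burden passes to the accused.
At Stage 2 the accused must meet any credible evidence (weight is at least 13): on (d) the weight is 2, which does not reach 13, so (d) does not meet the standard.
  Not every element is met, so the accused fails to carry Stage 2.
The analysis ends at Stage 2; the prosecution prevails.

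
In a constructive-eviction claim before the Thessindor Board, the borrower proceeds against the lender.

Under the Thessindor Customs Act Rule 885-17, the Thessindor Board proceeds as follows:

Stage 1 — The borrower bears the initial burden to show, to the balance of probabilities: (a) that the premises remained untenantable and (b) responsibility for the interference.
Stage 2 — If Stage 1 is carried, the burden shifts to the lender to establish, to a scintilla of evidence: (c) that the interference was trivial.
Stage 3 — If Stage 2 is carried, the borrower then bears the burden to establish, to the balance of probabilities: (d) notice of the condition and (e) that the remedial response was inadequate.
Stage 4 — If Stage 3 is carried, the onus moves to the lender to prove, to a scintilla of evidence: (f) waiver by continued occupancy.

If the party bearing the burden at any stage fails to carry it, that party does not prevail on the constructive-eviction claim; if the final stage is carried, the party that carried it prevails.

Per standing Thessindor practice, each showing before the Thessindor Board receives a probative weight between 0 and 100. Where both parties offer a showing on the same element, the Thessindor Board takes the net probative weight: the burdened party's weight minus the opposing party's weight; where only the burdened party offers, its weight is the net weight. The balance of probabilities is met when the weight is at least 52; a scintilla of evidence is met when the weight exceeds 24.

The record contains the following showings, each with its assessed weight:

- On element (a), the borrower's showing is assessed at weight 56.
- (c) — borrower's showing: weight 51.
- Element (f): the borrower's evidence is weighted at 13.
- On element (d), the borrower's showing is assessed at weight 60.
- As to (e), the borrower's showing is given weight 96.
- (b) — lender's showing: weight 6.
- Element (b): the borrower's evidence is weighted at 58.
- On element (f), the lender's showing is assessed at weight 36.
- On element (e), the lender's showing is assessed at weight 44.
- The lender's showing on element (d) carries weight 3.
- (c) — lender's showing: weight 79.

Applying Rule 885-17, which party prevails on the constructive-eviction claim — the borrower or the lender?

Stage 1 — burden on borrower; standard: the balance of probabilities (weight is at least 52).
    (a): 56 ≥ 52 [met]
    (b): 58 − 6 = 52 ≥ 52 [met]
  Stage 1 is satisfied; the onus moves to the lender.
Stage 2 — burden on lender; standard: a scintilla of evidence (weight exceeds 24).
    (c): 79 − 51 = 28 > 24 [met]
  All elements met. The burden passes to the borrower.
Stage 3 — burden on borrower; standard: the balance of probabilities (weight is at least 52).
    (d): 60 − 3 = 57 ≥ 52 [met]
    (e): 96 − 44 = 52 ≥ 52 [met]
  All elements met. The burden passes to the lender.
Stage 4 — burden on lender; standard: a scintilla of evidence (weight exceeds 24).
    (f): 36 − 13 = 23 ≤ 24 [not met]
  The lender does not carry Stage 4.
The borrower prevails.

borrower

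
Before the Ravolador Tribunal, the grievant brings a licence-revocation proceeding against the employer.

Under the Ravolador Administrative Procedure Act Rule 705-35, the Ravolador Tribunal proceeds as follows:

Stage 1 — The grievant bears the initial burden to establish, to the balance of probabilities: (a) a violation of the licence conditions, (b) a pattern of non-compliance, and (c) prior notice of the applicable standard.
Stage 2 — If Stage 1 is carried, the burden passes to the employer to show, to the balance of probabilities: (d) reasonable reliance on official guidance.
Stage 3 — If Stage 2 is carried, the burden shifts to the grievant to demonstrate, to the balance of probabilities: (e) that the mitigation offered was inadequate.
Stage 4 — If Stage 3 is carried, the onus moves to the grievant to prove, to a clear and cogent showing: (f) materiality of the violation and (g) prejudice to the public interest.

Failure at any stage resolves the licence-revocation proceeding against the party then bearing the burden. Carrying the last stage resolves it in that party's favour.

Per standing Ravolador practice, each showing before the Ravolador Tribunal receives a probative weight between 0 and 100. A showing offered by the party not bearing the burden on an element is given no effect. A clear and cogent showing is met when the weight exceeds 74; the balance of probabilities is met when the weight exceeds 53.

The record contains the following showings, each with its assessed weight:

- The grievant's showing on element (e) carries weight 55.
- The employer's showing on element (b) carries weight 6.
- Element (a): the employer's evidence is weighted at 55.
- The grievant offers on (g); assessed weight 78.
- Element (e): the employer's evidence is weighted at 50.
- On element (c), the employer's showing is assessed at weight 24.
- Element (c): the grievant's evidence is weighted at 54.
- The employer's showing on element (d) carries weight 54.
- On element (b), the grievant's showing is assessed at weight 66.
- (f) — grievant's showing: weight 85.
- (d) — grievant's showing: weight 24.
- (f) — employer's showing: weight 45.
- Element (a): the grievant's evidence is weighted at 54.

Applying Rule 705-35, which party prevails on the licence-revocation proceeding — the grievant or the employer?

grievant

At Stage 1 the grievant must meet the balance of probabilities (weight exceeds 53): on (a) the weight is 54 (the employer's 55 is given no effect), which does exceed 53, so (a) meets the standard; on (b) the weight is 66 (the employer's 6 is given no effect), which does exceed 53, so (b) meets the standard; on (c) the weight is 54 (the employer's 24 is given no effect), which does exceed 53, so (c) meets the standard.
  Stage 1 carried; the burden shifts to the employer.
At Stage 2 the employer must meet the balance of probabilities (weight exceeds 53): on (d) the weight is 54 (the grievant's 24 is given no effect), which does exceed 53, so (d) meets the standard.
  Stage 2 carried; the burden shifts to the grievant.
At Stage 3 the grievant must meet the balance of probabilities (weight exceeds 53): on (e) the weight is 55 (the employer's 50 is given no effect), which does exceed 53, so (e) meets the standard.
  All elements met. The grievant retains the burden for Stage 4.
At Stage 4 the grievant must meet a clear and cogent showing (weight exceeds 74): on (f) the weight is 85 (the employer's 45 is given no effect), > 74, so (f) meets the standard; on (g) the weight is 78, which does exceed 74, so (g) meets the standard.
  Stage 4 carried; the final stage is satisfied.
All stages carried — the grievant prevails.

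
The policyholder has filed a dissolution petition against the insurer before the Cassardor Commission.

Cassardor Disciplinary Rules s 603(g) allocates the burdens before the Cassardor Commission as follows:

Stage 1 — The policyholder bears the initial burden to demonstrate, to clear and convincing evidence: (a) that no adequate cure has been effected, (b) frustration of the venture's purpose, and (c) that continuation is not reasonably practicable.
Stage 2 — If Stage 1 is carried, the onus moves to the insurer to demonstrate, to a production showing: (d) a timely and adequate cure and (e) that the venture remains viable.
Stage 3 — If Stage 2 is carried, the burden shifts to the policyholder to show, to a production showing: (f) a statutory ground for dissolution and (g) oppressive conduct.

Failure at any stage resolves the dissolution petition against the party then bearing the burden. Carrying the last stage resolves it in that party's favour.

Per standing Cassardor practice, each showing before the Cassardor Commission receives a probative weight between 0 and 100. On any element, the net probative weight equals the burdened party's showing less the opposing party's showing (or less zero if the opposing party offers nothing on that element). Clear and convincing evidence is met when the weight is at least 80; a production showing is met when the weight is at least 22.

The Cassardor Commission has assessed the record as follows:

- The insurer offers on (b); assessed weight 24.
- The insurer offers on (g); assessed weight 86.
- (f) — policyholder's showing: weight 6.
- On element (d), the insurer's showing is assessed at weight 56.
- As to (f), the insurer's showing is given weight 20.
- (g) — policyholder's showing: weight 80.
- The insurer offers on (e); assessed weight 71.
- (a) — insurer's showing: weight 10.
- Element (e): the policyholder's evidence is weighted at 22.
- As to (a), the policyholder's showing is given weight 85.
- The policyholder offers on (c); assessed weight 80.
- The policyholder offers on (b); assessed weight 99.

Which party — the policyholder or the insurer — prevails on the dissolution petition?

insurer

Stage 1 — burden on policyholder; standard: clear and convincing evidence (weight is at least 80).
    (a): 85 − 10 = 75 < 80 [not met]
    (b): 99 − 24 = 75 < 80 [not met]
    (c): 80 ≥ 80 [met]
  Not every element is met, so the policyholder fails to carry Stage 1.
The analysis ends at Stage 1; the insurer prevails.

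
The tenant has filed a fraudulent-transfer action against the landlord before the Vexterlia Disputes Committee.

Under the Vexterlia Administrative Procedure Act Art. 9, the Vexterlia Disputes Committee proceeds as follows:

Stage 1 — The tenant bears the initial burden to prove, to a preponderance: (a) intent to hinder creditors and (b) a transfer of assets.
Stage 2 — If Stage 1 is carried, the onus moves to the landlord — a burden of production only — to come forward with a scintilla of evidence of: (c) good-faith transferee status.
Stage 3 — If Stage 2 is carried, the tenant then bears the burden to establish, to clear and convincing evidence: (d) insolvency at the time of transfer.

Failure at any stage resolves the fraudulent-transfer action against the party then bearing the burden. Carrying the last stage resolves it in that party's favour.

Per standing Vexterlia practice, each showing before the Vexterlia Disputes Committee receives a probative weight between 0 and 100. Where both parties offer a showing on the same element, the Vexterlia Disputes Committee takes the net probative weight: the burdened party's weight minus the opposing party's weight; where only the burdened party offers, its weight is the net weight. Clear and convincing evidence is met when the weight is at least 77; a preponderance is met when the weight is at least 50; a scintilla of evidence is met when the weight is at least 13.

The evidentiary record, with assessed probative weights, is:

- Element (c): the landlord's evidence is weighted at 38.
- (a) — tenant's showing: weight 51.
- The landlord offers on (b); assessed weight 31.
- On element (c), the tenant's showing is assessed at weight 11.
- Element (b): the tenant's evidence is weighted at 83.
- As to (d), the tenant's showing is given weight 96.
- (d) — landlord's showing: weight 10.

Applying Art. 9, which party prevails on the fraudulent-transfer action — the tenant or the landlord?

Stage 1 — burden on tenant; standard: a preponderance (weight is at least 50).
    (a): 51 ≥ 50 [met]
    (b): 83 − 31 = 52 ≥ 50 [met]
  The tenant carries Stage 1; the landlord now bears the burden.
Stage 2 — burden on landlord; standard: a scintilla of evidence (weight is at least 13).
    (c): 38 − 11 = 27 ≥ 13 [met]
  The landlord carries Stage 2; the tenant now bears the burden.
Stage 3 — burden on tenant; standard: clear and convincing evidence (weight is at least 77).
    (d): 96 − 10 = 86 ≥ 77 [met]
  Stage 3 carried; the final stage is satisfied.
All stages carried — the tenant prevails.

tenant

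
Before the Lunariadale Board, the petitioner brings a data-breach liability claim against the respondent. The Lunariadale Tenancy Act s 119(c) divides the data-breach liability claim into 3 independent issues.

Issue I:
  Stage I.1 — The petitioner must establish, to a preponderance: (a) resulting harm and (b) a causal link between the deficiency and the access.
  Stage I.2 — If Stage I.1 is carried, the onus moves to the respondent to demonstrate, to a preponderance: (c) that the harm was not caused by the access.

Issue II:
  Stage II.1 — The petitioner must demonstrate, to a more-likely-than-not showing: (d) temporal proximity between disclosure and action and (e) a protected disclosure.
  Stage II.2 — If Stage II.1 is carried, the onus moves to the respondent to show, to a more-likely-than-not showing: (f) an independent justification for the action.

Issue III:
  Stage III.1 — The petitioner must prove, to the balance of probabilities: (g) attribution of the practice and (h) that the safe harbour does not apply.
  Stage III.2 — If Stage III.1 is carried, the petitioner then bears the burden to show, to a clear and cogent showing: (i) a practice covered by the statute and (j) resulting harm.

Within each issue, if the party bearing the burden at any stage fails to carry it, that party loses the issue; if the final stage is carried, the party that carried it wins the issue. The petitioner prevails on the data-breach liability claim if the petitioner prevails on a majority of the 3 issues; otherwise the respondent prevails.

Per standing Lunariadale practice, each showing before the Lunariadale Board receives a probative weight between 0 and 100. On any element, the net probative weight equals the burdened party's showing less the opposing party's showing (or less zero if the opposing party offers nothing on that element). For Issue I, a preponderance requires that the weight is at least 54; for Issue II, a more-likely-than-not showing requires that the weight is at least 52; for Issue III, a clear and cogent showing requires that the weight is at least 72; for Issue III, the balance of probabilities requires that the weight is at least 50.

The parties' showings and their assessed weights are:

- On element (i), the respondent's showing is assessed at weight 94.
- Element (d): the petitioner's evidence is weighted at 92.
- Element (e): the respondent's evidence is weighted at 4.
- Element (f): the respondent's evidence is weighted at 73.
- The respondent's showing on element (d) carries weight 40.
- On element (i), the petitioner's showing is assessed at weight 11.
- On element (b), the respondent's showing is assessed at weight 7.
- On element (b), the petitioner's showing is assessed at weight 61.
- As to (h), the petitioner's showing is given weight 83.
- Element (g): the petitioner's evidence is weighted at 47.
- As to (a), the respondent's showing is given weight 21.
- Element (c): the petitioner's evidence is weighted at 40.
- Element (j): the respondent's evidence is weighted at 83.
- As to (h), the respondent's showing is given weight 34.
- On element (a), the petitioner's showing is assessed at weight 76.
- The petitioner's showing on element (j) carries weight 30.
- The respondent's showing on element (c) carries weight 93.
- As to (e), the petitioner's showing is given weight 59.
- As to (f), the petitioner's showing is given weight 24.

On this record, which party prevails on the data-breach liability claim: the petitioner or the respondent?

— Issue I —
At Stage I.1 the petitioner must meet a preponderance (weight is at least 54): on (a) the weight is 76 less the opposing 21 gives net 55, ≥ 54, so (a) meets the standard; on (b) the weight is 61 less the opposing 7 gives net 54, ≥ 54, so (b) meets the standard.
  The petitioner carries Stage I.1; the respondent now bears the burden.
At Stage I.2 the respondent must meet a preponderance (weight is at least 54): on (c) the weight is 93 less the opposing 40 gives net 53, which does not reach 54, so (c) does not meet the standard.
  Stage I.2 not carried; the respondent fails its burden.
The petitioner prevails on this issue.
— Issue II —
At Stage II.1 the petitioner must meet a more-likely-than-not showing (weight is at least 52): on (d) the weight is 92 less the opposing 40 gives net 52, ≥ 52, so (d) meets the standard; on (e) the weight is 59 less the opposing 4 gives net 55, which does reach 52, so (e) meets the standard.
  Stage II.1 is satisfied; the onus moves to the respondent.
At Stage II.2 the respondent must meet a more-likely-than-not showing (weight is at least 52): on (f) the weight is 73 less the opposing 24 gives net 49, which does not reach 52, so (f) does not meet the standard.
  Stage II.2 not carried; the respondent fails its burden.
So the petitioner prevails on this issue.
— Issue III —
Stage III.1 — burden on petitioner; standard: the balance of probabilities (weight is at least 50).
    (g): 47 < 50 [not met]
    (h): 83 − 34 = 49 < 50 [not met]
  Not every element is met, so the petitioner fails to carry Stage III.1.
So the respondent prevails on this issue.
Per-issue: Issue I → petitioner; Issue II → petitioner; Issue III → respondent. The petitioner must prevail on a majority of issues; overall, the petitioner prevails.

petitioner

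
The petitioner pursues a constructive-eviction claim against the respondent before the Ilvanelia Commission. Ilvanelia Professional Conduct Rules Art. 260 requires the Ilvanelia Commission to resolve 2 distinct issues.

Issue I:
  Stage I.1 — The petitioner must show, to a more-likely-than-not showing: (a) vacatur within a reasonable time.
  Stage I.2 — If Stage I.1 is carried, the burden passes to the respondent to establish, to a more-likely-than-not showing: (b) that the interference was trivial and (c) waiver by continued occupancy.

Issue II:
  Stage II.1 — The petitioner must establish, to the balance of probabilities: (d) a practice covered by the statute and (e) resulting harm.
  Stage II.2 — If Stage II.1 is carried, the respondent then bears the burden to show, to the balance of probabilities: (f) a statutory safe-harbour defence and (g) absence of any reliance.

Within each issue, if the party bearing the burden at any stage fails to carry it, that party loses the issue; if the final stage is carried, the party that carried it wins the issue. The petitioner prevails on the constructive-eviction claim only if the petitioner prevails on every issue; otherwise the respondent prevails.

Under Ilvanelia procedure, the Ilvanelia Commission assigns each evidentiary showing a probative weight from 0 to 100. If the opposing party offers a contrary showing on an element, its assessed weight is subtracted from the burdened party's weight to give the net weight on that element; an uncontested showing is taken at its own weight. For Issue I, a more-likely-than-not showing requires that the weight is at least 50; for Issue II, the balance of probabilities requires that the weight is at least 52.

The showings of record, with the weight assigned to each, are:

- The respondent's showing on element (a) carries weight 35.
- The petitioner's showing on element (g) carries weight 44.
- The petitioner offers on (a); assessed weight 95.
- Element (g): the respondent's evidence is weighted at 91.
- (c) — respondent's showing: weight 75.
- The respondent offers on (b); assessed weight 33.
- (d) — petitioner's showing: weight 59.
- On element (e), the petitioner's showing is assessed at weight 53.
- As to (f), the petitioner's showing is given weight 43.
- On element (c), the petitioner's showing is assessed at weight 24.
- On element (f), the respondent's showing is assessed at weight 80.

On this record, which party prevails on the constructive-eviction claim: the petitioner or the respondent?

petitioner

— Issue I —
Stage I.1 (petitioner, a more-likely-than-not showing, weight is at least 50): (a) net 95−35=60 ≥ 50 — meets.
  The petitioner carries Stage I.1; the respondent now bears the burden.
Stage I.2 (respondent, a more-likely-than-not showing, weight is at least 50): (b) 33 < 50 — fails; (c) net 75−24=51 ≥ 50 — meets.
  The respondent does not carry Stage I.2.
The analysis ends at Stage I.2; the petitioner prevails on this issue.
— Issue II —
Stage II.1 (petitioner, the balance of probabilities, weight is at least 52): (d) 59 ≥ 52 — meets; (e) 53 ≥ 52 — meets.
  Stage II.1 is satisfied; the onus moves to the respondent.
Stage II.2 (respondent, the balance of probabilities, weight is at least 52): (f) net 80−43=37 < 52 — fails; (g) net 91−44=47 < 52 — fails.
  Not every element is met, so the respondent fails to carry Stage II.2.
The petitioner prevails on this issue.
Per-issue: Issue I → petitioner; Issue II → petitioner. The petitioner must prevail on every issue; overall, the petitioner prevails.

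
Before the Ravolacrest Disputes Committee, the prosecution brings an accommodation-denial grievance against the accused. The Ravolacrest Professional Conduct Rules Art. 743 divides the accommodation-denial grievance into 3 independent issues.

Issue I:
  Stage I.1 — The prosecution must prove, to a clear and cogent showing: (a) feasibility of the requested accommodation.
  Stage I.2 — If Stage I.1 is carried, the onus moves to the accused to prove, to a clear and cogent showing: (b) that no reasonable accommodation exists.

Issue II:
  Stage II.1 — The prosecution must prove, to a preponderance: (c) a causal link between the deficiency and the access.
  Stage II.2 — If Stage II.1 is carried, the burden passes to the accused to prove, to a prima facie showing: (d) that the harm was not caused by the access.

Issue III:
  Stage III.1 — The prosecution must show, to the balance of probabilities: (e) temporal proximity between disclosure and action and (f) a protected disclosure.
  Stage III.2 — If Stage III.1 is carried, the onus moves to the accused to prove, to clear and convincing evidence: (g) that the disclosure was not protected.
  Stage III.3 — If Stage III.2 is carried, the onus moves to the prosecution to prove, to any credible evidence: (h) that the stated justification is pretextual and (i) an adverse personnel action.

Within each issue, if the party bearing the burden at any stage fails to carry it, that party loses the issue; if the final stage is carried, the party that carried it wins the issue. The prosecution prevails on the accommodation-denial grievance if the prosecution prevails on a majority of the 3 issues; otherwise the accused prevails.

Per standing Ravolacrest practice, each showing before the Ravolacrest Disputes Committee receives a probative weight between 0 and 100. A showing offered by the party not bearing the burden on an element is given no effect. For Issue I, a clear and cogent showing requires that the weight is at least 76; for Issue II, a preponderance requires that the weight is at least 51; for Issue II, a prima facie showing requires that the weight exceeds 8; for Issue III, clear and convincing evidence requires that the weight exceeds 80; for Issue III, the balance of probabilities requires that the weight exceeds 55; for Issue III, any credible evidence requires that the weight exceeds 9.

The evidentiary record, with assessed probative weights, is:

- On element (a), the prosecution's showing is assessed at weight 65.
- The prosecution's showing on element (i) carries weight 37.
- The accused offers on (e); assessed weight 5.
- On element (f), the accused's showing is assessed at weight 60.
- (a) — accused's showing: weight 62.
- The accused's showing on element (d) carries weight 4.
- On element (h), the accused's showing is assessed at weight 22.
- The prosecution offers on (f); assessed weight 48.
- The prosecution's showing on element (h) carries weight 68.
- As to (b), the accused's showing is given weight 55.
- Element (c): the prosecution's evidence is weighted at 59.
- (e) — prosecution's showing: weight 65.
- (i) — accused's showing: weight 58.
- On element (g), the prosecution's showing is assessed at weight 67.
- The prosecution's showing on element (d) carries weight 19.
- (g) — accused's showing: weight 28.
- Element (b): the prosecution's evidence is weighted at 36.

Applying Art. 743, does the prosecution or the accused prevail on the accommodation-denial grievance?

accused

— Issue I —
Stage I.1 (prosecution, a clear and cogent showing, weight is at least 76): (a) 65 (accused's 62 disregarded) < 76 — fails.
  Not every element is met, so the prosecution fails to carry Stage I.1.
So the accused prevails on this issue.
— Issue II —
Stage II.1 — burden on prosecution; standard: a preponderance (weight is at least 51).
    (c): 59 ≥ 51 [met]
  The prosecution carries Stage II.1; the accused now bears the burden.
Stage II.2 — burden on accused; standard: a prima facie showing (weight exceeds 8).
    (d): 4 (prosecution's 19 disregarded) ≤ 8 [not met]
  Stage II.2 not carried; the accused fails its burden.
The analysis ends at Stage II.2; the prosecution prevails on this issue.
— Issue III —
At Stage III.1 the prosecution must meet the balance of probabilities (weight exceeds 55): on (e) the weight is 65 (the accused's 5 is given no effect), which does exceed 55, so (e) meets the standard; on (f) the weight is 48 (the accused's 60 is given no effect), ≤ 55, so (f) does not meet the standard.
  Stage III.1 not carried; the prosecution fails its burden.
So the accused prevails on this issue.
Per-issue: Issue I → accused; Issue II → prosecution; Issue III → accused. The prosecution must prevail on a majority of issues; overall, the accused prevails.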